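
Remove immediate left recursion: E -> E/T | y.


Left-recursive alternatives: E/T; non-recursive: y
Introduce E': E -> yE', E' -> /TE' | ε


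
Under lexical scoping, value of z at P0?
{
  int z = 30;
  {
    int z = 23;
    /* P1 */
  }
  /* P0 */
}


z declared in the same block as P0
z = 30


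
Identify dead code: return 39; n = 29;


statement follows a return and is unreachable
Dead: 'n = 29'


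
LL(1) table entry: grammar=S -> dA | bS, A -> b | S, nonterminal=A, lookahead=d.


For [A, d]: 'd' ∈ FIRST(S)
Entry: A -> S


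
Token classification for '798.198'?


Pattern: digits with a decimal point
Type: FLOAT_LITERAL


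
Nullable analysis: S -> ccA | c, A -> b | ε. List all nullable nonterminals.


A nonterminal is nullable iff some alternative derives ε (directly, or every symbol in it is nullable)
Nullable: {A}


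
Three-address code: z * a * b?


Break into single-operator statements:
t1 = z * a
t2 = t1 * b


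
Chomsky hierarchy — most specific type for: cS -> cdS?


LHS has context (more than one symbol) and |LHS| ≤ |RHS|
Classification: Type 1 (Context-Sensitive)


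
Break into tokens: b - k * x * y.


Scan left to right, longest-match per lexeme
Tokens: ID(b), OP(-), ID(k), OP(*), ID(x), OP(*), ID(y)


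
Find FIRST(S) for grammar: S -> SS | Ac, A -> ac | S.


Per alternative of S: FIRST(SS) = {a}; FIRST(Ac) = {a}
FIRST(S) = {a}


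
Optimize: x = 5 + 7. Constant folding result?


5 + 7 = 12 at compile time
Optimized: x = 12


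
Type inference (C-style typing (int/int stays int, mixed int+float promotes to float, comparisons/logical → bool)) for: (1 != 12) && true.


Operand types: bool && bool
Rule: logical operators take bool operands and yield bool
Result type: bool


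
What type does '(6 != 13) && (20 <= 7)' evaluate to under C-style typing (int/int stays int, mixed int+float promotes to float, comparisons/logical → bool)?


Operand types: bool && bool
Rule: logical operators take bool operands and yield bool
Result type: bool


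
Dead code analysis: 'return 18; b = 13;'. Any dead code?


statement follows a return and is unreachable
Dead: 'b = 13'


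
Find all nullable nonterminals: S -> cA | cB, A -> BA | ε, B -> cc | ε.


A nonterminal is nullable iff some alternative derives ε (directly, or every symbol in it is nullable)
Nullable: {A, B}


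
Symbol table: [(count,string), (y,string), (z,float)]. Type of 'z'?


Lookup 'z' → type float


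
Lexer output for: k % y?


Scan left to right, longest-match per lexeme
Tokens: ID(k), OP(%), ID(y)


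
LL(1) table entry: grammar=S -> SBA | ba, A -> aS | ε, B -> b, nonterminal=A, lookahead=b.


For [A, b]: ε is nullable and 'b' ∈ FOLLOW(A)
Entry: A -> ε


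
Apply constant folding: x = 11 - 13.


11 - 13 = -2 at compile time
Optimized: x = -2


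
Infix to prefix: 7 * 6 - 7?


left-to-right (same/higher precedence on left): tree is (- (* 7 6) 7)
Prefix: - * 7 6 7


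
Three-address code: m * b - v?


Break into single-operator statements:
t1 = m * b
t2 = t1 - v


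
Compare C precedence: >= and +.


'+' is additive (level 9); '>=' is relational (level 7)
Higher level binds tighter
'+' has higher precedence than '>='


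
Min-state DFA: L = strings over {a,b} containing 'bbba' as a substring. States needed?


KMP-style automaton: 4 progress states + 1 absorbing accept = 5
Minimal DFA: 5 states


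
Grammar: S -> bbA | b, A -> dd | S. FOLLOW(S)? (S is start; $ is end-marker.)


$ ∈ FOLLOW(S). For each A -> αBβ: add FIRST(β)\{ε} to FOLLOW(B); if β nullable, add FOLLOW(A).
FOLLOW(S) = {$}


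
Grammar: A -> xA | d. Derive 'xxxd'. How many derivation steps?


Derivation: A => xA => xxA => xxxA => xxxd
Steps: 4


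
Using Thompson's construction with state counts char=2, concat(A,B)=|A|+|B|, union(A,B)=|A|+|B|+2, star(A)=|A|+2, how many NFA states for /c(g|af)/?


Syntax tree has 4 char leaf(s), 1 union(s), 0 star(s)
chars contribute 4×2 = 8; each union adds +2; each star adds +2
Total: 8 + 2 + 0 = 10 states


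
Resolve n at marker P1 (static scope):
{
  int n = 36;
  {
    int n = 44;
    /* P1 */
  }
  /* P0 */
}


n declared in the same block as P1
n = 44


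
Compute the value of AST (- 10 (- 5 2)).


Evaluate inner: (- 5 2) = 3
Evaluate root: (- 10 3) = 7
Result: 7


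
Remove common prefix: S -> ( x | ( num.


Common prefix: '('
Factored: S -> ( S', S' -> x | num


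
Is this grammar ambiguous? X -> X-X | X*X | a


'a-a*a' has two parse trees (no precedence encoded between - and *)
Ambiguous


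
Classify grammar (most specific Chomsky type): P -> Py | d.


Left-linear: every RHS is a terminal or one nonterminal followed by a terminal
Classification: Type 3 (Regular)


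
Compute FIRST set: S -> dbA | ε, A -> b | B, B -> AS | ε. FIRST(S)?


Per alternative of S: FIRST(dbA) = {d}; FIRST(ε) = {ε}
FIRST(S) = {d, ε}


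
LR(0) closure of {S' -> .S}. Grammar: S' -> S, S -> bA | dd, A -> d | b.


Start: S' -> .S
For each item with dot before a nonterminal B, add B -> .γ for every B-production
Closure: [S' -> .S, S -> .bA, S -> .dd]


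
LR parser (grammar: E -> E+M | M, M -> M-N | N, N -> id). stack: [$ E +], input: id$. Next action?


no handle ('E+' is not any RHS); shift 'id'
Action: shift


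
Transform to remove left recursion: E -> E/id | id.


Left-recursive alternatives: E/id; non-recursive: id
Introduce E': E -> idE', E' -> /idE' | ε


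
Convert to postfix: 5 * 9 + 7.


Left to right (same or higher precedence on left)
Postfix: 5 9 * 7 +


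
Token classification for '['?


Pattern: delimiter/punctuation
Type: PUNCTUATION


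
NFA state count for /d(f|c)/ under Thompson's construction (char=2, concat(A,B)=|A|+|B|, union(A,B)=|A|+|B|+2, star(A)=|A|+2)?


Syntax tree has 3 char leaf(s), 1 union(s), 0 star(s)
chars contribute 3×2 = 6; each union adds +2; each star adds +2
Total: 6 + 2 + 0 = 8 states


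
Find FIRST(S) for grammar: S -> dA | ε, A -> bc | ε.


Per alternative of S: FIRST(dA) = {d}; FIRST(ε) = {ε}
FIRST(S) = {d, ε}


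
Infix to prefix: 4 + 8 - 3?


left-to-right (same/higher precedence on left): tree is (- (+ 4 8) 3)
Prefix: - + 4 8 3


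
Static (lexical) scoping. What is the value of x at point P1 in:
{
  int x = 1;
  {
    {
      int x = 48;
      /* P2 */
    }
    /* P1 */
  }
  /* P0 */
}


P1's block does not declare x; resolves to the enclosing declaration at depth 0
x = 1


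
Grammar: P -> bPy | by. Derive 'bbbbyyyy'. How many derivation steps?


Derivation: P => bPy => bbPyy => bbbPyyy => bbbbyyyy
Steps: 4


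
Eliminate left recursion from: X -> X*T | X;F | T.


Left-recursive alternatives: X*T, X;F; non-recursive: T
Introduce X': X -> TX', X' -> *TX' | ;FX' | ε


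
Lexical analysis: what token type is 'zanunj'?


Pattern: letter/underscore followed by alphanumerics, not a keyword
Type: IDENTIFIER


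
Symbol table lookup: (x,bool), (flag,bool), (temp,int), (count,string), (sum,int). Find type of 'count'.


Lookup 'count' → type string


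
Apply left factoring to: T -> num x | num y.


Common prefix: 'num'
Factored: T -> num T', T' -> x | y


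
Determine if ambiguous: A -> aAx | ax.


balanced a^n…x^n: each string has a unique parse
Unambiguous


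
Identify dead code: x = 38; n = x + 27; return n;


x is read by n's definition; n is returned
No dead code


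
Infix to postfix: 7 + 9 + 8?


Left to right (same or higher precedence on left)
Postfix: 7 9 + 8 +


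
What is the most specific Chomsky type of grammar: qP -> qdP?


LHS has context (more than one symbol) and |LHS| ≤ |RHS|
Classification: Type 1 (Context-Sensitive)


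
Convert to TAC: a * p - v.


Break into single-operator statements:
t1 = a * p
t2 = t1 - v


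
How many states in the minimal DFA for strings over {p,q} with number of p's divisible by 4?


Track (count of p) mod 4: states 0..3, accept at 0
Minimal DFA: 4 states


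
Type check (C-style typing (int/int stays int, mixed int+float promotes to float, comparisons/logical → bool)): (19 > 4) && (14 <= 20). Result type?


Operand types: bool && bool
Rule: logical operators take bool operands and yield bool
Result type: bool


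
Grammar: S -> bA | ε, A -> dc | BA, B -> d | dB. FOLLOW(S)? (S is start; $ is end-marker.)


$ ∈ FOLLOW(S). For each A -> αBβ: add FIRST(β)\{ε} to FOLLOW(B); if β nullable, add FOLLOW(A).
FOLLOW(S) = {$}


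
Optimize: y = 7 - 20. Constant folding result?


7 - 20 = -13 at compile time
Optimized: y = -13


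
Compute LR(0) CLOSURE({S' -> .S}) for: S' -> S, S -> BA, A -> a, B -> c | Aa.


Start: S' -> .S
For each item with dot before a nonterminal B, add B -> .γ for every B-production
Closure: [S' -> .S, S -> .BA, B -> .c, B -> .Aa, A -> .a]


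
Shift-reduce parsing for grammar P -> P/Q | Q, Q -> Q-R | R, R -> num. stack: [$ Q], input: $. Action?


lookahead ∉ {-} so Q won't extend; reduce P -> Q
Action: reduce (P -> Q)


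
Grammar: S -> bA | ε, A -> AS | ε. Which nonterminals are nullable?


A nonterminal is nullable iff some alternative derives ε (directly, or every symbol in it is nullable)
Nullable: {A, S}


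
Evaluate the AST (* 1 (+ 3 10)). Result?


Evaluate inner: (+ 3 10) = 13
Evaluate root: (* 1 13) = 13
Result: 13


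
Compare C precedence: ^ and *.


'*' is multiplicative (level 10); '^' is bitwise XOR (level 4)
Higher level binds tighter
'*' has higher precedence than '^'


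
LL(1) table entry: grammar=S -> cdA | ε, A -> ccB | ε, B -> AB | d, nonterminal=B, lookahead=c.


For [B, c]: 'c' ∈ FIRST(AB)
Entry: B -> AB


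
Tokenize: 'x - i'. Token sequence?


Scan left to right, longest-match per lexeme
Tokens: ID(x), OP(-), ID(i)


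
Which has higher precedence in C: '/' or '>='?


'/' is multiplicative (level 10); '>=' is relational (level 7)
Higher level binds tighter
'/' has higher precedence than '>='


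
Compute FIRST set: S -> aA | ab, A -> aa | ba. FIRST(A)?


Per alternative of A: FIRST(aa) = {a}; FIRST(ba) = {b}
FIRST(A) = {a, b}


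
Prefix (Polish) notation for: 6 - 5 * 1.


'*' binds tighter: tree is (- 6 (* 5 1))
Prefix: - 6 * 5 1


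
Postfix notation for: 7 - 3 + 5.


Left to right (same or higher precedence on left)
Postfix: 7 3 - 5 +


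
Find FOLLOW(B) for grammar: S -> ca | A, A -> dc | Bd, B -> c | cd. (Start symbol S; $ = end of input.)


$ ∈ FOLLOW(S). For each A -> αBβ: add FIRST(β)\{ε} to FOLLOW(B); if β nullable, add FOLLOW(A).
FOLLOW(B) = {d}


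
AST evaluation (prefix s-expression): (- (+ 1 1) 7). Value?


Evaluate inner: (+ 1 1) = 2
Evaluate root: (- 2 7) = -5
Result: -5


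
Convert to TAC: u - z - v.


Break into single-operator statements:
t1 = u - z
t2 = t1 - v


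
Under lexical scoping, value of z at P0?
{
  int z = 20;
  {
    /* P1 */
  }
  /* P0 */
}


z declared in the same block as P0
z = 20


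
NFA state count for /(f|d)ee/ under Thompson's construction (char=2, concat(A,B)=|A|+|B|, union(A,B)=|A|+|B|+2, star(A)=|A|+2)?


Syntax tree has 4 char leaf(s), 1 union(s), 0 star(s)
chars contribute 4×2 = 8; each union adds +2; each star adds +2
Total: 8 + 2 + 0 = 10 states


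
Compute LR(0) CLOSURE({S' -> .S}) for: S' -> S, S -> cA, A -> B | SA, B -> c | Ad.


Start: S' -> .S
For each item with dot before a nonterminal B, add B -> .γ for every B-production
Closure: [S' -> .S, S -> .cA]


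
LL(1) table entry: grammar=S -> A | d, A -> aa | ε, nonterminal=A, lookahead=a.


For [A, a]: 'a' ∈ FIRST(aa)
Entry: A -> aa


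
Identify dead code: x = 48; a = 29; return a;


x is assigned but never read
Dead: 'x = 48'


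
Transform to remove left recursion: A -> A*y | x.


Left-recursive alternatives: A*y; non-recursive: x
Introduce A': A -> xA', A' -> *yA' | ε


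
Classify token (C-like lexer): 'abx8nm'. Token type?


Pattern: letter/underscore followed by alphanumerics, not a keyword
Type: IDENTIFIER


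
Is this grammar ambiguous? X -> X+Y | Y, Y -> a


precedence layered via separate nonterminal Y: deterministic
Unambiguous


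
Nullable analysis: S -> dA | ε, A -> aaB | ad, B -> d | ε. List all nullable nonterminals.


A nonterminal is nullable iff some alternative derives ε (directly, or every symbol in it is nullable)
Nullable: {B, S}


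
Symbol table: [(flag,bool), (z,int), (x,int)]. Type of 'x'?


Lookup 'x' → type int


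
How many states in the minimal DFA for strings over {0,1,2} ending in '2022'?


Track the longest suffix of input matching a prefix of '2022': 5 classes (prefixes of length 0..4)
Minimal DFA: 5 states


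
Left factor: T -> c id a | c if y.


Common prefix: 'c'
Factored: T -> c T', T' -> id a | if y


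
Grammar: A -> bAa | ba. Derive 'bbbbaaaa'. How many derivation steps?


Derivation: A => bAa => bbAaa => bbbAaaa => bbbbaaaa
Steps: 4


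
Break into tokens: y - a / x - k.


Scan left to right, longest-match per lexeme
Tokens: ID(y), OP(-), ID(a), OP(/), ID(x), OP(-), ID(k)


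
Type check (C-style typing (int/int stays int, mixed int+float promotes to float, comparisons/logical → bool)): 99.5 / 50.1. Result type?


Operand types: float / float
Rule: mixed int/float promotes to float; int/int stays int
Result type: float


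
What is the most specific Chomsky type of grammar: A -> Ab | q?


Left-linear: every RHS is a terminal or one nonterminal followed by a terminal
Classification: Type 3 (Regular)


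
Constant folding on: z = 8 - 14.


8 - 14 = -6 at compile time
Optimized: z = -6


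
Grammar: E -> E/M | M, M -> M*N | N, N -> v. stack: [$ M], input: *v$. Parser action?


shift '*' to continue M -> M*N
Action: shift


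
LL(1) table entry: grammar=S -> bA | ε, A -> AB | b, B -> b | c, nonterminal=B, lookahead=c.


For [B, c]: 'c' ∈ FIRST(c)
Entry: B -> c


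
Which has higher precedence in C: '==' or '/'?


'/' is multiplicative (level 10); '==' is equality (level 6)
Higher level binds tighter
'/' has higher precedence than '=='


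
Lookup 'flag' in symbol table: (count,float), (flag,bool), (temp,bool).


Lookup 'flag' → type bool


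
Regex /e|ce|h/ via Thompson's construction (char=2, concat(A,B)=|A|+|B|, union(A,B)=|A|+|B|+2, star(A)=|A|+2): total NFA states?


Syntax tree has 4 char leaf(s), 2 union(s), 0 star(s)
chars contribute 4×2 = 8; each union adds +2; each star adds +2
Total: 8 + 4 + 0 = 12 states


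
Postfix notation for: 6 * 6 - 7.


Left to right (same or higher precedence on left)
Postfix: 6 6 * 7 -


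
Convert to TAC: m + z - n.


Break into single-operator statements:
t1 = m + z
t2 = t1 - n


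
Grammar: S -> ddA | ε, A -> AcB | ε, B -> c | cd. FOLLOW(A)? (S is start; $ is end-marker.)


$ ∈ FOLLOW(S). For each A -> αBβ: add FIRST(β)\{ε} to FOLLOW(B); if β nullable, add FOLLOW(A).
FOLLOW(A) = {$, c}


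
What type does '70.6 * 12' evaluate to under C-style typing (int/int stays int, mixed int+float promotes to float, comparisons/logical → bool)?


Operand types: float * int
Rule: mixed int/float promotes to float; int/int stays int
Result type: float


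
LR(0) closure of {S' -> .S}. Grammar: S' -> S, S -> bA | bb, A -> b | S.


Start: S' -> .S
For each item with dot before a nonterminal B, add B -> .γ for every B-production
Closure: [S' -> .S, S -> .bA, S -> .bb]


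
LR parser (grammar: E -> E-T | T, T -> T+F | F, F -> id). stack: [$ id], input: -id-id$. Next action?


'id' on top is the handle for F -> id
Action: reduce (F -> id)


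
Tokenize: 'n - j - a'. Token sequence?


Scan left to right, longest-match per lexeme
Tokens: ID(n), OP(-), ID(j), OP(-), ID(a)


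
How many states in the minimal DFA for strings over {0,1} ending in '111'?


Track the longest suffix of input matching a prefix of '111': 4 classes (prefixes of length 0..3)
Minimal DFA: 4 states


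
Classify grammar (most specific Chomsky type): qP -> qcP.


LHS has context (more than one symbol) and |LHS| ≤ |RHS|
Classification: Type 1 (Context-Sensitive)


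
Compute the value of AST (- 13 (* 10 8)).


Evaluate inner: (* 10 8) = 80
Evaluate root: (- 13 80) = -67
Result: -67


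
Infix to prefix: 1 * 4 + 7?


left-to-right (same/higher precedence on left): tree is (+ (* 1 4) 7)
Prefix: + * 1 4 7


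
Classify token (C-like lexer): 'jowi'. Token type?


Pattern: letter/underscore followed by alphanumerics, not a keyword
Type: IDENTIFIER


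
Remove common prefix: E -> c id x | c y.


Common prefix: 'c'
Factored: E -> c E', E' -> id x | y


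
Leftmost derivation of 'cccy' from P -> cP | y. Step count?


Derivation: P => cP => ccP => cccP => cccy
Steps: 4


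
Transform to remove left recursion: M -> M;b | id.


Left-recursive alternatives: M;b; non-recursive: id
Introduce M': M -> idM', M' -> ;bM' | ε


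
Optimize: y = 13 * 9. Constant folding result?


13 * 9 = 117 at compile time
Optimized: y = 117


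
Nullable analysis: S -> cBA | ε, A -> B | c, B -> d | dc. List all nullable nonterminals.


A nonterminal is nullable iff some alternative derives ε (directly, or every symbol in it is nullable)
Nullable: {S}


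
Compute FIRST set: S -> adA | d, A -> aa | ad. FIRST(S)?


Per alternative of S: FIRST(adA) = {a}; FIRST(d) = {d}
FIRST(S) = {a, d}


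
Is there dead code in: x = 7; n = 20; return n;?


x is assigned but never read
Dead: 'x = 7'


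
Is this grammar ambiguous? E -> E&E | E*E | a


'a&a*a' has two parse trees (no precedence encoded between & and *)
Ambiguous


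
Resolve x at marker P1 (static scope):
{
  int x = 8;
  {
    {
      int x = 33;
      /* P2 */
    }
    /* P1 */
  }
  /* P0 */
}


P1's block does not declare x; resolves to the enclosing declaration at depth 0
x = 8


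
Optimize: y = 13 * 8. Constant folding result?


13 * 8 = 104 at compile time
Optimized: y = 104


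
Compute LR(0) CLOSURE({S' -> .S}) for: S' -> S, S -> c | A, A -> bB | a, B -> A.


Start: S' -> .S
For each item with dot before a nonterminal B, add B -> .γ for every B-production
Closure: [S' -> .S, S -> .c, S -> .A, A -> .bB, A -> .a]


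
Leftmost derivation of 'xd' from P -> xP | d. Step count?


Derivation: P => xP => xd
Steps: 2


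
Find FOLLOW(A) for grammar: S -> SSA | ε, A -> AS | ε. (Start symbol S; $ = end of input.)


$ ∈ FOLLOW(S). For each A -> αBβ: add FIRST(β)\{ε} to FOLLOW(B); if β nullable, add FOLLOW(A).
FOLLOW(A) = {$}


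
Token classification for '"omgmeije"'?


Pattern: double-quoted sequence
Type: STRING_LITERAL


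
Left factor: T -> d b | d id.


Common prefix: 'd'
Factored: T -> d T', T' -> b | id


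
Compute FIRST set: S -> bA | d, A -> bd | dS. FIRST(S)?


Per alternative of S: FIRST(bA) = {b}; FIRST(d) = {d}
FIRST(S) = {b, d}


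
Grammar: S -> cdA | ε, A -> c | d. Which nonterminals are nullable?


A nonterminal is nullable iff some alternative derives ε (directly, or every symbol in it is nullable)
Nullable: {S}


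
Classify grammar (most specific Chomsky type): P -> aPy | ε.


Single nonterminal LHS, but a^n y^n is not regular
Classification: Type 2 (Context-Free)


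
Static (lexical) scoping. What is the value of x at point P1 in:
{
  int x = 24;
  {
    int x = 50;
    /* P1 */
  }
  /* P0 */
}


x declared in the same block as P1
x = 50


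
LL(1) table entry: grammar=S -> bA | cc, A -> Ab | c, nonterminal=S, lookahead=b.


For [S, b]: 'b' ∈ FIRST(bA)
Entry: S -> bA


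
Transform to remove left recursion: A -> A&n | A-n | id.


Left-recursive alternatives: A&n, A-n; non-recursive: id
Introduce A': A -> idA', A' -> &nA' | -nA' | ε


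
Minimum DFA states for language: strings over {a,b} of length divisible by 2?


Track length mod 2: states 0..1, accept at 0
Minimal DFA: 2 states


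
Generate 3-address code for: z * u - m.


Break into single-operator statements:
t1 = z * u
t2 = t1 - m


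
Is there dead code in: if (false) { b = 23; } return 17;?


condition is constant false, so the whole block is unreachable
Dead: 'if (false) { b = 23; }'


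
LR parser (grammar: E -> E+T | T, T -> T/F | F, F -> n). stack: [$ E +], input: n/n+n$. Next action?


no handle ('E+' is not any RHS); shift 'n'
Action: shift


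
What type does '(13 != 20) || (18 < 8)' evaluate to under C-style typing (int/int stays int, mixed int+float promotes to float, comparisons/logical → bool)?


Operand types: bool || bool
Rule: logical operators take bool operands and yield bool
Result type: bool


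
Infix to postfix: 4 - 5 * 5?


* has higher precedence, evaluate 5*5 first
Postfix: 4 5 5 * -


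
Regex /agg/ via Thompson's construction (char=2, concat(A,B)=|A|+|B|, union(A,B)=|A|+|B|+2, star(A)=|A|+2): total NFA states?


Syntax tree has 3 char leaf(s), 0 union(s), 0 star(s)
chars contribute 3×2 = 6; each union adds +2; each star adds +2
Total: 6 + 0 + 0 = 6 states


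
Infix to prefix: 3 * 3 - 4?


left-to-right (same/higher precedence on left): tree is (- (* 3 3) 4)
Prefix: - * 3 3 4


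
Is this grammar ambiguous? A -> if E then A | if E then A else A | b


dangling else: 'if E then if E then b else b' parses two ways
Ambiguous


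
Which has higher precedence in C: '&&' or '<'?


'<' is relational (level 7); '&&' is logical AND (level 2)
Higher level binds tighter
'<' has higher precedence than '&&'


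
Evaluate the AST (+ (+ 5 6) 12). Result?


Evaluate inner: (+ 5 6) = 11
Evaluate root: (+ 11 12) = 23
Result: 23


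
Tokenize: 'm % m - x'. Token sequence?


Scan left to right, longest-match per lexeme
Tokens: ID(m), OP(%), ID(m), OP(-), ID(x)


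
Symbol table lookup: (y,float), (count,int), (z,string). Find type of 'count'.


Lookup 'count' → type int


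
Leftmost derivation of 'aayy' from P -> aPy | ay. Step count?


Derivation: P => aPy => aayy
Steps: 2


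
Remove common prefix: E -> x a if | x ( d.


Common prefix: 'x'
Factored: E -> x E', E' -> a if | ( d


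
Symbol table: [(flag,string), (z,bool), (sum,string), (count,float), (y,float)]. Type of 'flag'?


Lookup 'flag' → type string


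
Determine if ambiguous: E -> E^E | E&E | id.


'id^id&id' has two parse trees (no precedence encoded between ^ and &)
Ambiguous


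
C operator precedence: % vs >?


'%' is multiplicative (level 10); '>' is relational (level 7)
Higher level binds tighter
'%' has higher precedence than '>'


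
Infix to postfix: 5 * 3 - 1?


Left to right (same or higher precedence on left)
Postfix: 5 3 * 1 -


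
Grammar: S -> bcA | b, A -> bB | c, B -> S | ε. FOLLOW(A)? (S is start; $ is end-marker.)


$ ∈ FOLLOW(S). For each A -> αBβ: add FIRST(β)\{ε} to FOLLOW(B); if β nullable, add FOLLOW(A).
FOLLOW(A) = {$}


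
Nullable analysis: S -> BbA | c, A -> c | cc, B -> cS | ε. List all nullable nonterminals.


A nonterminal is nullable iff some alternative derives ε (directly, or every symbol in it is nullable)
Nullable: {B}


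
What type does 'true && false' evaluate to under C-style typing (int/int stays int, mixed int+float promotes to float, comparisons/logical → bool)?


Operand types: bool && bool
Rule: logical operators take bool operands and yield bool
Result type: bool


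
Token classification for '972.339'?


Pattern: digits with a decimal point
Type: FLOAT_LITERAL


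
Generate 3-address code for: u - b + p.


Break into single-operator statements:
t1 = u - b
t2 = t1 + p


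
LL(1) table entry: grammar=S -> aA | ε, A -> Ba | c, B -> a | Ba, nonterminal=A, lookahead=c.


For [A, c]: 'c' ∈ FIRST(c)
Entry: A -> c


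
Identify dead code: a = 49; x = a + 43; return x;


a is read by x's definition; x is returned
No dead code


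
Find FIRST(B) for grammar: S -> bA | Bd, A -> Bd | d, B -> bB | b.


Per alternative of B: FIRST(bB) = {b}; FIRST(b) = {b}
FIRST(B) = {b}


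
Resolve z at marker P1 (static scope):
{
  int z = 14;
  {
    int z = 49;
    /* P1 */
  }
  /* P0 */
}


z declared in the same block as P1
z = 49


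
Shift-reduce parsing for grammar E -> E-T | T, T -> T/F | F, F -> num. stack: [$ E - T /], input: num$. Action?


no handle; shift 'num'
Action: shift


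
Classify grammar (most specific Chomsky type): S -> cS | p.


Right-linear: every RHS is a terminal or a terminal followed by one nonterminal
Classification: Type 3 (Regular)


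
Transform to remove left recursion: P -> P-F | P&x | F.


Left-recursive alternatives: P-F, P&x; non-recursive: F
Introduce P': P -> FP', P' -> -FP' | &xP' | ε


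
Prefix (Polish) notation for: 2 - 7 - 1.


left-to-right (same/higher precedence on left): tree is (- (- 2 7) 1)
Prefix: - - 2 7 1


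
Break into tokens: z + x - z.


Scan left to right, longest-match per lexeme
Tokens: ID(z), OP(+), ID(x), OP(-), ID(z)


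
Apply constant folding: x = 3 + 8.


3 + 8 = 11 at compile time
Optimized: x = 11


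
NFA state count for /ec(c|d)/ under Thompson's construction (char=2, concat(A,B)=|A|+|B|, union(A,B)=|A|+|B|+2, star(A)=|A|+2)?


Syntax tree has 4 char leaf(s), 1 union(s), 0 star(s)
chars contribute 4×2 = 8; each union adds +2; each star adds +2
Total: 8 + 2 + 0 = 10 states


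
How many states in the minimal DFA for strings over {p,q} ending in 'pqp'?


Track the longest suffix of input matching a prefix of 'pqp': 4 classes (prefixes of length 0..3)
Minimal DFA: 4 states


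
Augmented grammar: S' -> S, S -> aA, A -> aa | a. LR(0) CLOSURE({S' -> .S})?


Start: S' -> .S
For each item with dot before a nonterminal B, add B -> .γ for every B-production
Closure: [S' -> .S, S -> .aA]


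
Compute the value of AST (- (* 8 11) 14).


Evaluate inner: (* 8 11) = 88
Evaluate root: (- 88 14) = 74
Result: 74


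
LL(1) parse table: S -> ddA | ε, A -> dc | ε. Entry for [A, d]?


For [A, d]: 'd' ∈ FIRST(dc)
Entry: A -> dc


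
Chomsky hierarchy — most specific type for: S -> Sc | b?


Left-linear: every RHS is a terminal or one nonterminal followed by a terminal
Classification: Type 3 (Regular)


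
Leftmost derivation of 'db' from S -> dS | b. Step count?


Derivation: S => dS => db
Steps: 2


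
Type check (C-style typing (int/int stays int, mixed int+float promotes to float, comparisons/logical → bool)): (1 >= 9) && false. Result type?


Operand types: bool && bool
Rule: logical operators take bool operands and yield bool
Result type: bool


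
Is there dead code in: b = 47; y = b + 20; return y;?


b is read by y's definition; y is returned
No dead code


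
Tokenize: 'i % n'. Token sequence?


Scan left to right, longest-match per lexeme
Tokens: ID(i), OP(%), ID(n)


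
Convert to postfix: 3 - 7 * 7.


* has higher precedence, evaluate 7*7 first
Postfix: 3 7 7 * -


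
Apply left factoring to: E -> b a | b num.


Common prefix: 'b'
Factored: E -> b E', E' -> a | num


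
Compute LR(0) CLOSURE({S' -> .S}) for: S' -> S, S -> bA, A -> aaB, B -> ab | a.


Start: S' -> .S
For each item with dot before a nonterminal B, add B -> .γ for every B-production
Closure: [S' -> .S, S -> .bA]


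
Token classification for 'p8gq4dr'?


Pattern: letter/underscore followed by alphanumerics, not a keyword
Type: IDENTIFIER


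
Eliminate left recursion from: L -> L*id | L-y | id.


Left-recursive alternatives: L*id, L-y; non-recursive: id
Introduce L': L -> idL', L' -> *idL' | -yL' | ε


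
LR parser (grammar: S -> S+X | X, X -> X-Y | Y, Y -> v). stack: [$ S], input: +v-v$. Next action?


shift '+' to continue S -> S+X
Action: shift


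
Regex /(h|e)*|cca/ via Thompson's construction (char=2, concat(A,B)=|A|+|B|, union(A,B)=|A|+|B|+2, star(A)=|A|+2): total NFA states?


Syntax tree has 5 char leaf(s), 2 union(s), 1 star(s)
chars contribute 5×2 = 10; each union adds +2; each star adds +2
Total: 10 + 4 + 2 = 16 states


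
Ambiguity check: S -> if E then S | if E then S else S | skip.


dangling else: 'if E then if E then skip else skip' parses two ways
Ambiguous


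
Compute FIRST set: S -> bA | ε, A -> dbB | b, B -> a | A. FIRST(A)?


Per alternative of A: FIRST(dbB) = {d}; FIRST(b) = {b}
FIRST(A) = {b, d}


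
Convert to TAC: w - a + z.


Break into single-operator statements:
t1 = w - a
t2 = t1 + z


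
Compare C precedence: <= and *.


'*' is multiplicative (level 10); '<=' is relational (level 7)
Higher level binds tighter
'*' has higher precedence than '<='


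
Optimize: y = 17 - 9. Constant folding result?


17 - 9 = 8 at compile time
Optimized: y = 8


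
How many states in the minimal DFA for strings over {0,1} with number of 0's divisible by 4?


Track (count of 0) mod 4: states 0..3, accept at 0
Minimal DFA: 4 states


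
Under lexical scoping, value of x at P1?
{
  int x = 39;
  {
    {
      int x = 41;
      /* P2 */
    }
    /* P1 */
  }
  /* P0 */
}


P1's block does not declare x; resolves to the enclosing declaration at depth 0
x = 39


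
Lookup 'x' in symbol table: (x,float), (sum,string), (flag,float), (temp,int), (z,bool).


Lookup 'x' → type float


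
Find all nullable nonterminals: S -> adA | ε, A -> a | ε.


A nonterminal is nullable iff some alternative derives ε (directly, or every symbol in it is nullable)
Nullable: {A, S}


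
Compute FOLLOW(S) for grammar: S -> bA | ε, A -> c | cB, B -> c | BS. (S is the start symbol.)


$ ∈ FOLLOW(S). For each A -> αBβ: add FIRST(β)\{ε} to FOLLOW(B); if β nullable, add FOLLOW(A).
FOLLOW(S) = {$, b}


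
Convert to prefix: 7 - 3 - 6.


left-to-right (same/higher precedence on left): tree is (- (- 7 3) 6)
Prefix: - - 7 3 6


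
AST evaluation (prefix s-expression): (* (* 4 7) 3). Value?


Evaluate inner: (* 4 7) = 28
Evaluate root: (* 28 3) = 84
Result: 84


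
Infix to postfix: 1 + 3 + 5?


Left to right (same or higher precedence on left)
Postfix: 1 3 + 5 +


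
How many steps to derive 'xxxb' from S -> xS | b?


Derivation: S => xS => xxS => xxxS => xxxb
Steps: 4


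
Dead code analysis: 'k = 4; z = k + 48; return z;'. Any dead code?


k is read by z's definition; z is returned
No dead code


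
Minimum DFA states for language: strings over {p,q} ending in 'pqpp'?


Track the longest suffix of input matching a prefix of 'pqpp': 5 classes (prefixes of length 0..4)
Minimal DFA: 5 states


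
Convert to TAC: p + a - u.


Break into single-operator statements:
t1 = p + a
t2 = t1 - u


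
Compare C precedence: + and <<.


'+' is additive (level 9); '<<' is shift (level 8)
Higher level binds tighter
'+' has higher precedence than '<<'


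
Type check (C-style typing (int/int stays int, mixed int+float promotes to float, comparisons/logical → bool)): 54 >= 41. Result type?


Operand types: int >= int
Rule: comparison yields bool
Result type: bool


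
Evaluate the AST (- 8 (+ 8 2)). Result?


Evaluate inner: (+ 8 2) = 10
Evaluate root: (- 8 10) = -2
Result: -2


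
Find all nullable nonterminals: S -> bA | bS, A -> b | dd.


A nonterminal is nullable iff some alternative derives ε (directly, or every symbol in it is nullable)
Nullable: {}


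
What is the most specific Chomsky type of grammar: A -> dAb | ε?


Single nonterminal LHS, but d^n b^n is not regular
Classification: Type 2 (Context-Free)


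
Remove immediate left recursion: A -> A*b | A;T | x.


Left-recursive alternatives: A*b, A;T; non-recursive: x
Introduce A': A -> xA', A' -> *bA' | ;TA' | ε


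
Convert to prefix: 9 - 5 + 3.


left-to-right (same/higher precedence on left): tree is (+ (- 9 5) 3)
Prefix: + - 9 5 3


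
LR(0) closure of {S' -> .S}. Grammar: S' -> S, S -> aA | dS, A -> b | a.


Start: S' -> .S
For each item with dot before a nonterminal B, add B -> .γ for every B-production
Closure: [S' -> .S, S -> .aA, S -> .dS]


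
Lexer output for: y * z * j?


Scan left to right, longest-match per lexeme
Tokens: ID(y), OP(*), ID(z), OP(*), ID(j)


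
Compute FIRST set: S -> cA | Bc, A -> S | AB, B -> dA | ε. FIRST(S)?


Per alternative of S: FIRST(cA) = {c}; FIRST(Bc) = {c, d}
FIRST(S) = {c, d}


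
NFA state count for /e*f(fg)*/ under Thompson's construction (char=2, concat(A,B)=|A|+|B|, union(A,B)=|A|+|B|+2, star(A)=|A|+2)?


Syntax tree has 4 char leaf(s), 0 union(s), 2 star(s)
chars contribute 4×2 = 8; each union adds +2; each star adds +2
Total: 8 + 0 + 4 = 12 states


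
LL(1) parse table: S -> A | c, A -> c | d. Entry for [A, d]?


For [A, d]: 'd' ∈ FIRST(d)
Entry: A -> d


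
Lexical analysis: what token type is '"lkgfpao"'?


Pattern: double-quoted sequence
Type: STRING_LITERAL


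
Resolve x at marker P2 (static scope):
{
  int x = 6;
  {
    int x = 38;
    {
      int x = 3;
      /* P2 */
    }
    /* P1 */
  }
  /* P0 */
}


x declared in the same block as P2
x = 3


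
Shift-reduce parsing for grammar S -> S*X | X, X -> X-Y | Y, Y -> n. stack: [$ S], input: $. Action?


start symbol S on stack, input exhausted
Action: accept


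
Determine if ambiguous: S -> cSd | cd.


balanced c^n…d^n: each string has a unique parse
Unambiguous


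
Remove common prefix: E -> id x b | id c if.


Common prefix: 'id'
Factored: E -> id E', E' -> x b | c if


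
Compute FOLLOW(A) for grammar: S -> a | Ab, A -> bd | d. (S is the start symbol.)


$ ∈ FOLLOW(S). For each A -> αBβ: add FIRST(β)\{ε} to FOLLOW(B); if β nullable, add FOLLOW(A).
FOLLOW(A) = {b}


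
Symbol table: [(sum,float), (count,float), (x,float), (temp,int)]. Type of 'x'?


Lookup 'x' → type float


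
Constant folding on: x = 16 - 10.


16 - 10 = 6 at compile time
Optimized: x = 6


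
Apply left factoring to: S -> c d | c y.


Common prefix: 'c'
Factored: S -> c S', S' -> d | y


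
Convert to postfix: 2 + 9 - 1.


Left to right (same or higher precedence on left)
Postfix: 2 9 + 1 -


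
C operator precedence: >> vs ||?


'>>' is shift (level 8); '||' is logical OR (level 1)
Higher level binds tighter
'>>' has higher precedence than '||'


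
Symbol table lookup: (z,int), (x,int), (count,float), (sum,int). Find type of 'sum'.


Lookup 'sum' → type int


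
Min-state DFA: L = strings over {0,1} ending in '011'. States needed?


Track the longest suffix of input matching a prefix of '011': 4 classes (prefixes of length 0..3)
Minimal DFA: 4 states


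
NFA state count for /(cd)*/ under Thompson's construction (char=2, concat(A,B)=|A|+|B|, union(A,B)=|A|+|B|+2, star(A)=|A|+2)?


Syntax tree has 2 char leaf(s), 0 union(s), 1 star(s)
chars contribute 2×2 = 4; each union adds +2; each star adds +2
Total: 4 + 0 + 2 = 6 states


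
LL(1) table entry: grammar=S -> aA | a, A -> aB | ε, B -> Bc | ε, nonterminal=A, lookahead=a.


For [A, a]: 'a' ∈ FIRST(aB)
Entry: A -> aB


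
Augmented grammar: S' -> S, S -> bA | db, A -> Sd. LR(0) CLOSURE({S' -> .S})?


Start: S' -> .S
For each item with dot before a nonterminal B, add B -> .γ for every B-production
Closure: [S' -> .S, S -> .bA, S -> .db]


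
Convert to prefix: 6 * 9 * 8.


left-to-right (same/higher precedence on left): tree is (* (* 6 9) 8)
Prefix: * * 6 9 8


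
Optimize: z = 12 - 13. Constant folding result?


12 - 13 = -1 at compile time
Optimized: z = -1


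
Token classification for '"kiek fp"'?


Pattern: double-quoted sequence
Type: STRING_LITERAL


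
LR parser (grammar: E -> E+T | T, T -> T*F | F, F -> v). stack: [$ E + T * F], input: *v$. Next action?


handle 'T*F' on top
Action: reduce (T -> T*F)


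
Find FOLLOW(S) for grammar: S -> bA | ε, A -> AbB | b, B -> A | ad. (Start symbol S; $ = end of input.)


$ ∈ FOLLOW(S). For each A -> αBβ: add FIRST(β)\{ε} to FOLLOW(B); if β nullable, add FOLLOW(A).
FOLLOW(S) = {$}


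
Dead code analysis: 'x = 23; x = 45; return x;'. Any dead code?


first assignment to x is overwritten before any read
Dead: 'x = 23'


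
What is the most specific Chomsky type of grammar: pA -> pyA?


LHS has context (more than one symbol) and |LHS| ≤ |RHS|
Classification: Type 1 (Context-Sensitive)


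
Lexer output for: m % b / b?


Scan left to right, longest-match per lexeme
Tokens: ID(m), OP(%), ID(b), OP(/), ID(b)


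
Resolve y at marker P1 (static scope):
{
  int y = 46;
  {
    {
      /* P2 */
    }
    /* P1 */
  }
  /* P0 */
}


P1's block does not declare y; resolves to the enclosing declaration at depth 0
y = 46


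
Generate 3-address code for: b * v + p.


Break into single-operator statements:
t1 = b * v
t2 = t1 + p


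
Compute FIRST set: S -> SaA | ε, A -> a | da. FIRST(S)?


Per alternative of S: FIRST(SaA) = {a}; FIRST(ε) = {ε}
FIRST(S) = {a, ε}


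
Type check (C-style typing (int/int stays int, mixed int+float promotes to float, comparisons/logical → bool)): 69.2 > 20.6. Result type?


Operand types: float > float
Rule: comparison yields bool
Result type: bool


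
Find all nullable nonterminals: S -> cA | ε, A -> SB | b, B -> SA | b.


A nonterminal is nullable iff some alternative derives ε (directly, or every symbol in it is nullable)
Nullable: {S}


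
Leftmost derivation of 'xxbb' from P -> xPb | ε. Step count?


Derivation: P => xPb => xxPbb => xxbb
Steps: 3


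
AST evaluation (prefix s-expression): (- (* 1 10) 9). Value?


Evaluate inner: (* 1 10) = 10
Evaluate root: (- 10 9) = 1
Result: 1


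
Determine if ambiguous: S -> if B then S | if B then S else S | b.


dangling else: 'if B then if B then b else b' parses two ways
Ambiguous


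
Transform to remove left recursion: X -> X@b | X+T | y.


Left-recursive alternatives: X@b, X+T; non-recursive: y
Introduce X': X -> yX', X' -> @bX' | +TX' | ε


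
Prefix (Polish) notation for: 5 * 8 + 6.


left-to-right (same/higher precedence on left): tree is (+ (* 5 8) 6)
Prefix: + * 5 8 6


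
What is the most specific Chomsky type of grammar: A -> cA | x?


Right-linear: every RHS is a terminal or a terminal followed by one nonterminal
Classification: Type 3 (Regular)


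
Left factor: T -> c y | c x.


Common prefix: 'c'
Factored: T -> c T', T' -> y | x


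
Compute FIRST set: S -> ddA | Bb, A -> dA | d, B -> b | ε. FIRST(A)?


Per alternative of A: FIRST(dA) = {d}; FIRST(d) = {d}
FIRST(A) = {d}


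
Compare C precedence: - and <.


'-' is additive (level 9); '<' is relational (level 7)
Higher level binds tighter
'-' has higher precedence than '<'


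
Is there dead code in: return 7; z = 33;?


statement follows a return and is unreachable
Dead: 'z = 33'


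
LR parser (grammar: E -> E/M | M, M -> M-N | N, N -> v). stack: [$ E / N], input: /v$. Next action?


'N' (not preceded by M-) is the handle for M -> N
Action: reduce (M -> N)


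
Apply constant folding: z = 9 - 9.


9 - 9 = 0 at compile time
Optimized: z = 0


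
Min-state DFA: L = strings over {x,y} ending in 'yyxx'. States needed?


Track the longest suffix of input matching a prefix of 'yyxx': 5 classes (prefixes of length 0..4)
Minimal DFA: 5 states
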